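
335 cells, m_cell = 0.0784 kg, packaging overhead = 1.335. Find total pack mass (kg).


Cell mass sum = 335 * 0.0784 = 26.264 kg
With overhead 1.335: m_pack = 26.264 * 1.335 = 35.06 kg

35.06 kg


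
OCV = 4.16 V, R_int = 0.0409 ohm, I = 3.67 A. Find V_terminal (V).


V = OCV - I*R = 4.16 - 3.67 * 0.0409 = 4.010 V

4.010 V


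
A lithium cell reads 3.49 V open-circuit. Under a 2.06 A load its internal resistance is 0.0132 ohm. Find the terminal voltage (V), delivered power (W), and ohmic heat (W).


Step 1: V_terminal = OCV - I*R = 3.49 - 2.06 * 0.0132 = 3.4628 V
Step 2: P_out = V_terminal * I = 3.4628 * 2.06 = 7.133 W
Step 3: Q = I^2 * R = 2.06^2 * 0.0132 = 0.05602 W

V=3.4628 V, P=7.133 W, Q=0.05602 W


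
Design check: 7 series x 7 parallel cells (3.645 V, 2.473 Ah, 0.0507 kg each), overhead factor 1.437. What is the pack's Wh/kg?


Step 1: V_pack = 7 * 3.645 = 25.515 V
Step 2: C_pack = 7 * 2.473 = 17.311 Ah
Step 3: E_pack = V_pack * C_pack = 25.515 * 17.311 = 441.69 Wh
Step 4: m_pack = 7 * 7 * 0.0507 * 1.437 = 3.5699 kg
Step 5: ED = E_pack / m_pack = 441.69 / 3.5699 = 123.7 Wh/kg

123.7 Wh/kg


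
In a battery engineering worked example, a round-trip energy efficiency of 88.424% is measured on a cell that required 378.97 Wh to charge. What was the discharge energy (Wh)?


E_dis = eta/100 * E_chg = 88.424/100 * 378.97 = 335.1 Wh

335.1 Wh


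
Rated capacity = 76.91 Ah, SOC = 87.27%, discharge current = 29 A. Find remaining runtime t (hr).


Step 1: remaining = SOC/100 * C_total = 87.27/100 * 76.91 = 67.119 Ah
Step 2: t = remaining / I = 67.119 / 29 = 2.314 hr

2.314 hr


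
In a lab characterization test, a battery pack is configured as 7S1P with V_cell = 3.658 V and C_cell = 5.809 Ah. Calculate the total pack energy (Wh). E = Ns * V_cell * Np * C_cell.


E = Ns * Vcell * Np * Ccell = 7 * 3.658 * 1 * 5.809 = 148.7 Wh

148.7 Wh


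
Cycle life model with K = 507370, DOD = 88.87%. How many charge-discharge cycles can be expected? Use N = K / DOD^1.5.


Step 1: DOD^1.5 = 88.87^1.5 = 837.79
Step 2: N = 507370 / 837.79 = 605.6 cycles

605.6 cycles


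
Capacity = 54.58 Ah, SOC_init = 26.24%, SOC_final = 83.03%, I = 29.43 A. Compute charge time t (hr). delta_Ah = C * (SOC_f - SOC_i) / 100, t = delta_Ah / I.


delta_Ah = 54.58 * (83.03 - 26.24) / 100 = 30.996 Ah
t = delta_Ah / I = 30.996 / 29.43 = 1.053 hr

1.053 hr


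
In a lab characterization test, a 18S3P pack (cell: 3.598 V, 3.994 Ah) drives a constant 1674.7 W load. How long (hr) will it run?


Step 1: E_pack = Ns * V_cell * Np * C_cell = 18 * 3.598 * 3 * 3.994 = 776 Wh
Step 2: t = E_pack / P = 776 / 1674.7 = 0.4634 hr

0.4634 hr


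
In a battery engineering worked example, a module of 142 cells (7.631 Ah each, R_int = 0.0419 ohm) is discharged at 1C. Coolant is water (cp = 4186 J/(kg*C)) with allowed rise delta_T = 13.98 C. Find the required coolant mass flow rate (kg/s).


Step 1: I = 1 * 7.631 = 7.631 A
Step 2: Q_cell = I^2 * R = 7.631^2 * 0.0419 = 2.4399 W
Step 3: Q_total = 142 * 2.4399 = 346.47 W
Step 4: m_dot = Q_total / (cp * dT) = 346.47 / (4186 * 13.98) = 0.005921 kg/s

0.005921 kg/s


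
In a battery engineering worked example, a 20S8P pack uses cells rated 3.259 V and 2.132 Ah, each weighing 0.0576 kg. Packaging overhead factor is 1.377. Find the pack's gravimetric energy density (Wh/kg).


Step 1: V_pack = 20 * 3.259 = 65.18 V
Step 2: C_pack = 8 * 2.132 = 17.056 Ah
Step 3: E_pack = V_pack * C_pack = 65.18 * 17.056 = 1111.7 Wh
Step 4: m_pack = 20 * 8 * 0.0576 * 1.377 = 12.69 kg
Step 5: ED = E_pack / m_pack = 1111.7 / 12.69 = 87.60 Wh/kg

87.60 Wh/kg


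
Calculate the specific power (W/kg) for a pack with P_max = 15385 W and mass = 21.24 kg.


Specific power = 15385 W / 21.24 kg = 724.3 W/kg

724.3 W/kg


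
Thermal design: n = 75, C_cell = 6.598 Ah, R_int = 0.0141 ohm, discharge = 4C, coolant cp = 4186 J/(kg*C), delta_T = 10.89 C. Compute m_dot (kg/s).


Step 1: I = 4 * 6.598 = 26.392 A
Step 2: Q_cell = I^2 * R = 26.392^2 * 0.0141 = 9.8212 W
Step 3: Q_total = 75 * 9.8212 = 736.59 W
Step 4: m_dot = Q_total / (cp * dT) = 736.59 / (4186 * 10.89) = 0.01616 kg/s

0.01616 kg/s


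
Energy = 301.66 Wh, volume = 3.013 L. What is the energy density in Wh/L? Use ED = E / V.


ED = E / V = 301.66 / 3.013 = 100.1 Wh/L

100.1 Wh/L


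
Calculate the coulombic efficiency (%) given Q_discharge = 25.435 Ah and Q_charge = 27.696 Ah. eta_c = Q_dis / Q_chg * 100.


eta_c = Q_dis / Q_chg * 100 = 25.435 / 27.696 * 100 = 91.84%

91.84%


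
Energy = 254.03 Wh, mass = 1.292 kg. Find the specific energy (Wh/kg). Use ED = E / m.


Specific energy = 254.03 Wh / 1.292 kg = 196.6 Wh/kg

196.6 Wh/kg


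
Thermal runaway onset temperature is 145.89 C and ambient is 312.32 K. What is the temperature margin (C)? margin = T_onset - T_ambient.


Convert: T_ambient = 312.32 K = 39.17 C
margin = 145.89 - 39.17 = 106.72 C

106.72 C


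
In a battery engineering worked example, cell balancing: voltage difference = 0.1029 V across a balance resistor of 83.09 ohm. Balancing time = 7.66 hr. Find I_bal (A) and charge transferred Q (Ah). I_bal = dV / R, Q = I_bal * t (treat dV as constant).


First, Ohm's law: I_bal = 0.1029 V / 83.09 ohm = 0.0012384 A
Then Q = I * t = 0.0012384 A * 7.66 hr = 0.009486 Ah

I=0.0012384 A, Q=0.009486 Ah


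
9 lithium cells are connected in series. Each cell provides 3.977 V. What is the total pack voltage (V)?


V_pack = n * V_cell = 9 * 3.977 = 35.793 V

35.793 V


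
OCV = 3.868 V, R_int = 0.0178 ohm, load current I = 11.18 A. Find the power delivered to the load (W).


Step 1: V_terminal = OCV - I*R = 3.868 - 11.18 * 0.0178 = 3.669 V
Step 2: P_out = V_terminal * I = 3.669 * 11.18 = 41.02 W

41.02 W


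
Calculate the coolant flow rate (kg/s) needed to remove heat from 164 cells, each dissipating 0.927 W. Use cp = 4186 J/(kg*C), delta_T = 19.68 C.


Step 1: Total heat Q = 164 * 0.927 W = 152.03 W
Step 2: denom = cp * dT = 4186 * 19.68 = 82380
Step 3: m_dot = 152.03 / 82380 = 0.001845 kg/s

0.001845 kg/s


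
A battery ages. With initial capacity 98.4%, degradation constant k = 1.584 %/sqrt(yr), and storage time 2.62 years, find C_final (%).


sqrt(t) = sqrt(2.62) = 1.6186
C_final = 98.4 - 1.584 * 1.6186 = 95.84%

95.84%


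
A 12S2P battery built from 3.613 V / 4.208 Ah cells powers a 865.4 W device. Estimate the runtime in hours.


Step 1: E_pack = Ns * V_cell * Np * C_cell = 12 * 3.613 * 2 * 4.208 = 364.88 Wh
Step 2: t = E_pack / P = 364.88 / 865.4 = 0.4216 hr

0.4216 hr


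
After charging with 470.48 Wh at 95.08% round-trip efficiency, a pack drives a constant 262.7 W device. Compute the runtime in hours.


Step 1: E_discharge = eta/100 * E_charge = 95.08/100 * 470.48 = 447.33 Wh
Step 2: t = E_discharge / P = 447.33 / 262.7 = 1.703 hr

1.703 hr


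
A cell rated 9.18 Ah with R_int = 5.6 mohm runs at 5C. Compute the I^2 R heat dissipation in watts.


Convert: R = 5.6 mohm = 0.0056 ohm
Step 1: I = C_rate * capacity = 5 * 9.18 = 45.9 A
Step 2: Q = I^2 * R = 45.9^2 * 0.0056 = 2106.8 * 0.0056 = 11.80 W

11.80 W


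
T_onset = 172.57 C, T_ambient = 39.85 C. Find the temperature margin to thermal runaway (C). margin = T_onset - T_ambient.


Safety margin = 172.57 C - 39.85 C = 132.72 C

132.72 C


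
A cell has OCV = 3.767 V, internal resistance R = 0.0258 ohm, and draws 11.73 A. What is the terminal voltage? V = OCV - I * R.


V = OCV - I*R = 3.767 - 11.73 * 0.0258 = 3.464 V

3.464 V


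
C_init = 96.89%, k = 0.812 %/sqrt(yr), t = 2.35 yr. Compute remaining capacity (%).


sqrt(t) = sqrt(2.35) = 1.533
C_final = 96.89 - 0.812 * 1.533 = 95.65%

95.65%


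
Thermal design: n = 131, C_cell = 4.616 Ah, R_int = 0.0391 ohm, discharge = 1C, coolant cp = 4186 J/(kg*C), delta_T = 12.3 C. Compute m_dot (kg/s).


Step 1: I = 1 * 4.616 = 4.616 A
Step 2: Q_cell = I^2 * R = 4.616^2 * 0.0391 = 0.83312 W
Step 3: Q_total = 131 * 0.83312 = 109.14 W
Step 4: m_dot = Q_total / (cp * dT) = 109.14 / (4186 * 12.3) = 0.002120 kg/s

0.002120 kg/s


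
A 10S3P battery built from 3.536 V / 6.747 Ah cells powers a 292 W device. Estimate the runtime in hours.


Step 1: E_pack = Ns * V_cell * Np * C_cell = 10 * 3.536 * 3 * 6.747 = 715.72 Wh
Step 2: t = E_pack / P = 715.72 / 292 = 2.451 hr

2.451 hr


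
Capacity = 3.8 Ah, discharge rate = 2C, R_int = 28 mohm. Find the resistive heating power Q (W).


Convert: R = 28 mohm = 0.028 ohm
Step 1: I = C_rate * capacity = 2 * 3.8 = 7.6 A
Step 2: Q = I^2 * R = 7.6^2 * 0.028 = 57.76 * 0.028 = 1.617 W

1.617 W


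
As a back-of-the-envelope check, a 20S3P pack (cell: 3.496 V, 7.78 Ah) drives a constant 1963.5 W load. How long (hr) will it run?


Step 1: E_pack = Ns * V_cell * Np * C_cell = 20 * 3.496 * 3 * 7.78 = 1631.9 Wh
Step 2: t = E_pack / P = 1631.9 / 1963.5 = 0.8311 hr

0.8311 hr


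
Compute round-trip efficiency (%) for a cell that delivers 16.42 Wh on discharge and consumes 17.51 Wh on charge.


Round-trip efficiency = 16.42/17.51 * 100% = 93.77%

93.77%


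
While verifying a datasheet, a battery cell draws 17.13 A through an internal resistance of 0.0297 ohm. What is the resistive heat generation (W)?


Q = I^2 * R = 17.13^2 * 0.0297 = 8.715 W

8.715 W


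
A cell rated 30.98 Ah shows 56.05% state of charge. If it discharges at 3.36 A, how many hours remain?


Step 1: remaining = SOC/100 * C_total = 56.05/100 * 30.98 = 17.364 Ah
Step 2: t = remaining / I = 17.364 / 3.36 = 5.168 hr

5.168 hr


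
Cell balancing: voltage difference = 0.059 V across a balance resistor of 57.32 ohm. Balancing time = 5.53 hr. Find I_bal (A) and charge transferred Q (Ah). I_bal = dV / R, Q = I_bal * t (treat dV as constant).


First, Ohm's law: I_bal = 0.059 V / 57.32 ohm = 0.0010293 A
Then Q = I * t = 0.0010293 A * 5.53 hr = 0.005692 Ah

I=0.0010293 A, Q=0.005692 Ah


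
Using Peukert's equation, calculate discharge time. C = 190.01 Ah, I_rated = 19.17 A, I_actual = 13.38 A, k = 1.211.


t_rated = C / I_rated = 190.01 / 19.17 = 9.9118 hr
(I_rated/I)^k = (1.4327)^1.211 = 1.5456
t = t_rated * (I_rated/I)^k = 9.9118 * 1.5456 = 15.32 hr

15.32 hr


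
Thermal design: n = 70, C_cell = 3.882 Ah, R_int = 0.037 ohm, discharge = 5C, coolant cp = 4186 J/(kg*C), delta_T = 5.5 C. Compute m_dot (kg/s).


Step 1: I = 5 * 3.882 = 19.41 A
Step 2: Q_cell = I^2 * R = 19.41^2 * 0.037 = 13.94 W
Step 3: Q_total = 70 * 13.94 = 975.8 W
Step 4: m_dot = Q_total / (cp * dT) = 975.8 / (4186 * 5.5) = 0.04238 kg/s

0.04238 kg/s


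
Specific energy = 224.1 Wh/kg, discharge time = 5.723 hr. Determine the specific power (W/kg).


Specific power = 224.1 Wh/kg / 5.723 hr = 39.16 W/kg

39.16 W/kg


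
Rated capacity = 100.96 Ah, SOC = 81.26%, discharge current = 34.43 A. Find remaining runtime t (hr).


Step 1: remaining = SOC/100 * C_total = 81.26/100 * 100.96 = 82.04 Ah
Step 2: t = remaining / I = 82.04 / 34.43 = 2.383 hr

2.383 hr


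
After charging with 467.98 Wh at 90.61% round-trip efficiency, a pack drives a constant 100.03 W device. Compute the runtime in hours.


Step 1: E_discharge = eta/100 * E_charge = 90.61/100 * 467.98 = 424.04 Wh
Step 2: t = E_discharge / P = 424.04 / 100.03 = 4.239 hr

4.239 hr


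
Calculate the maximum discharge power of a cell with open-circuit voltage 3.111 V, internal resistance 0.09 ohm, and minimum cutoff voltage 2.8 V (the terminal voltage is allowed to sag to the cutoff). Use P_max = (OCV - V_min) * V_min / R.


P_max = (OCV - V_min) * V_min / R = (3.111 - 2.8) * 2.8 / 0.09 = 0.311 * 2.8 / 0.09 = 9.676 W

9.676 W


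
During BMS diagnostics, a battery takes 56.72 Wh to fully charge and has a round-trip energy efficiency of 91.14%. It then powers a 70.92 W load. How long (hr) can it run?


Step 1: E_discharge = eta/100 * E_charge = 91.14/100 * 56.72 = 51.695 Wh
Step 2: t = E_discharge / P = 51.695 / 70.92 = 0.7289 hr

0.7289 hr


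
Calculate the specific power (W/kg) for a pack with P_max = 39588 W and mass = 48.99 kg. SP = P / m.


SP = P / m = 39588 / 48.99 = 808.1 W/kg

808.1 W/kg


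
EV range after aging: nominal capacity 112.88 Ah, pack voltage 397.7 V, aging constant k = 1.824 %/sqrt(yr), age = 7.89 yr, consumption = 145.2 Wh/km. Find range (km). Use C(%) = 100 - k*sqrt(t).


Step 1: capacity retention = 100 - 1.824 * sqrt(7.89) = 100 - 1.824 * 2.8089 = 94.877%
Step 2: C_now = 112.88 * 94.877/100 = 107.1 Ah
Step 3: E_pack = V * C_now = 397.7 * 107.1 = 42594 Wh
Step 4: range = E_pack / consumption = 42594 / 145.2 = 293.3 km

293.3 km


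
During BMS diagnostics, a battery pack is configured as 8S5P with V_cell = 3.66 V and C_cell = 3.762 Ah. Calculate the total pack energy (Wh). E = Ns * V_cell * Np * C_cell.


E = Ns * Vcell * Np * Ccell = 8 * 3.66 * 5 * 3.762 = 550.8 Wh

550.8 Wh


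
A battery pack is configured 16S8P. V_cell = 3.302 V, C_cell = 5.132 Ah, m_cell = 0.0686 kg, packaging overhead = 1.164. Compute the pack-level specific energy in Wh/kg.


Step 1: V_pack = 16 * 3.302 = 52.832 V
Step 2: C_pack = 8 * 5.132 = 41.056 Ah
Step 3: E_pack = V_pack * C_pack = 52.832 * 41.056 = 2169.1 Wh
Step 4: m_pack = 16 * 8 * 0.0686 * 1.164 = 10.221 kg
Step 5: ED = E_pack / m_pack = 2169.1 / 10.221 = 212.2 Wh/kg

212.2 Wh/kg


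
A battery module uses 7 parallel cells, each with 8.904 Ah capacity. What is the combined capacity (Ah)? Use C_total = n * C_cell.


C_total = 7 * 8.904 = 62.328 Ah

62.328 Ah


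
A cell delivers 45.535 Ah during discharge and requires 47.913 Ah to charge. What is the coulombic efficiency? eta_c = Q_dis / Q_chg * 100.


eta_c = Q_dis / Q_chg * 100 = 45.535 / 47.913 * 100 = 95.04%

95.04%


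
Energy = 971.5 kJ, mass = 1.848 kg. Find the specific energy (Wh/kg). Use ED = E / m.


Convert: E = 971.5 kJ = 269.86 Wh
ED = E / m = 269.86 / 1.848 = 146.0 Wh/kg

146.0 Wh/kg


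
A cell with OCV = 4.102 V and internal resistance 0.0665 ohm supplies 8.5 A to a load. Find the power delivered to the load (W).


Step 1: V_terminal = OCV - I*R = 4.102 - 8.5 * 0.0665 = 3.5368 V
Step 2: P_out = V_terminal * I = 3.5368 * 8.5 = 30.06 W

30.06 W


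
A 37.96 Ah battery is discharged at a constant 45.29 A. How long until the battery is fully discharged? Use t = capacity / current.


Runtime = 37.96 Ah / 45.29 A = 0.8382 hr

0.8382 hr


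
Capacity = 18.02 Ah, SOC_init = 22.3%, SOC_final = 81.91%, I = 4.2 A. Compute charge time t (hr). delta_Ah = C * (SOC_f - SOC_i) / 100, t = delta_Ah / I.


delta_Ah = 18.02 * (81.91 - 22.3) / 100 = 10.742 Ah
t = delta_Ah / I = 10.742 / 4.2 = 2.558 hr

2.558 hr


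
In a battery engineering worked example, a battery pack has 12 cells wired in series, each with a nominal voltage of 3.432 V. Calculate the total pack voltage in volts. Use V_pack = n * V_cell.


Series voltages add: 12 * 3.432 V = 41.184 V

41.184 V


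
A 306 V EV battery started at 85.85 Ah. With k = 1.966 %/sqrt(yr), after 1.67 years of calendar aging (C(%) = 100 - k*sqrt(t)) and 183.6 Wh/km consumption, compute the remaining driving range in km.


Step 1: capacity retention = 100 - 1.966 * sqrt(1.67) = 100 - 1.966 * 1.2923 = 97.459%
Step 2: C_now = 85.85 * 97.459/100 = 83.669 Ah
Step 3: E_pack = V * C_now = 306 * 83.669 = 25603 Wh
Step 4: range = E_pack / consumption = 25603 / 183.6 = 139.4 km

139.4 km


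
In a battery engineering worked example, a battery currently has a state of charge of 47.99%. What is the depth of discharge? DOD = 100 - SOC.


Complement of SOC: DOD = 100% - 47.99% = 52.01%

52.01%


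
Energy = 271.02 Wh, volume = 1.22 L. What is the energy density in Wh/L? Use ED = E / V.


ED = E / V = 271.02 / 1.22 = 222.1 Wh/L

222.1 Wh/L


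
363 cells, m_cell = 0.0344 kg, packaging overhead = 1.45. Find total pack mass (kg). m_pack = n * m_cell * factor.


m_pack = n * m_cell * overhead = 363 * 0.0344 * 1.45 = 18.11 kg

18.11 kg


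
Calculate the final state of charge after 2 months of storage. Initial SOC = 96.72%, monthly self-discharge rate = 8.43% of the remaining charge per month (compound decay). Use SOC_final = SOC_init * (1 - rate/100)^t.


decay = (1 - 8.43/100)^2 = 0.83851
SOC_final = 96.72 * 0.83851 = 81.10%

81.10%


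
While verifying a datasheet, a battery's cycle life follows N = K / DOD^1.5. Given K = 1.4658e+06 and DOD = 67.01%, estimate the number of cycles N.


DOD^1.5 = 548.54
N = K / DOD^1.5 = 1.4658e+06 / 548.54 = 2672

2672 cycles


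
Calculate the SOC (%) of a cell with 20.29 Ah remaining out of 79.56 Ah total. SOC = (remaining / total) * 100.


SOC% = 20.29 / 79.56 * 100 = 25.50%

25.50%


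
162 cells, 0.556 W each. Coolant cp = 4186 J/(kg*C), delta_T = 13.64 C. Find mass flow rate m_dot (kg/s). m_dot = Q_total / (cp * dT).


Q_total = 162 * 0.556 = 90.072 W
m_dot = Q_total / (cp * dT) = 90.072 / (4186 * 13.64) = 0.001578 kg/s

0.001578 kg/s


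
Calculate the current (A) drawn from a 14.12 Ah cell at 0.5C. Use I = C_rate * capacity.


I = C_rate * capacity = 0.5 * 14.12 = 7.06 A

7.06 A


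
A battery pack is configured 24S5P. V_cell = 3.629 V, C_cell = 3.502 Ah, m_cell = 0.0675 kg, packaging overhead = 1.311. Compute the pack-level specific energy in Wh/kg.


Step 1: V_pack = 24 * 3.629 = 87.096 V
Step 2: C_pack = 5 * 3.502 = 17.51 Ah
Step 3: E_pack = V_pack * C_pack = 87.096 * 17.51 = 1525.1 Wh
Step 4: m_pack = 24 * 5 * 0.0675 * 1.311 = 10.619 kg
Step 5: ED = E_pack / m_pack = 1525.1 / 10.619 = 143.6 Wh/kg

143.6 Wh/kg


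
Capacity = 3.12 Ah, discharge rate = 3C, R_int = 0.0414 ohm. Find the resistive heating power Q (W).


Step 1: I = C_rate * capacity = 3 * 3.12 = 9.36 A
Step 2: Q = I^2 * R = 9.36^2 * 0.0414 = 87.61 * 0.0414 = 3.627 W

3.627 W


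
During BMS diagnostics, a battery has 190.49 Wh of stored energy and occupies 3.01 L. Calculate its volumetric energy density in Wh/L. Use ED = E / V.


ED = E / V = 190.49 / 3.01 = 63.29 Wh/L

63.29 Wh/L


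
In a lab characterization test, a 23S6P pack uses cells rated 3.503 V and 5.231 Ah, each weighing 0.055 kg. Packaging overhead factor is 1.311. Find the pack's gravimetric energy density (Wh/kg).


Step 1: V_pack = 23 * 3.503 = 80.569 V
Step 2: C_pack = 6 * 5.231 = 31.386 Ah
Step 3: E_pack = V_pack * C_pack = 80.569 * 31.386 = 2528.7 Wh
Step 4: m_pack = 23 * 6 * 0.055 * 1.311 = 9.9505 kg
Step 5: ED = E_pack / m_pack = 2528.7 / 9.9505 = 254.1 Wh/kg

254.1 Wh/kg


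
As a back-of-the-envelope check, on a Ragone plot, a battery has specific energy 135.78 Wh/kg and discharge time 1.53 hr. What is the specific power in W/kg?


Specific power = 135.78 Wh/kg / 1.53 hr = 88.75 W/kg

88.75 W/kg


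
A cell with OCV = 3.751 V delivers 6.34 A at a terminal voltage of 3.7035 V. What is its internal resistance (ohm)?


R = (OCV - V) / I = (3.751 - 3.7035) / 6.34 = 0.007492 ohm

0.007492 ohm


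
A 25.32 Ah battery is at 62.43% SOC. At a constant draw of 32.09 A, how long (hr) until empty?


Step 1: remaining = SOC/100 * C_total = 62.43/100 * 25.32 = 15.807 Ah
Step 2: t = remaining / I = 15.807 / 32.09 = 0.4926 hr

0.4926 hr


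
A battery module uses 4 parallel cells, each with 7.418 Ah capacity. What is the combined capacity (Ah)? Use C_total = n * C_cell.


Parallel capacities add: 4 * 7.418 Ah = 29.672 Ah

29.672 Ah


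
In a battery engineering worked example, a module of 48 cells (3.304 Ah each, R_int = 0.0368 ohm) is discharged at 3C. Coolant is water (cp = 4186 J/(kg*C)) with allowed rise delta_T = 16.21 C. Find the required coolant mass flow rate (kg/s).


Step 1: I = 3 * 3.304 = 9.912 A
Step 2: Q_cell = I^2 * R = 9.912^2 * 0.0368 = 3.6155 W
Step 3: Q_total = 48 * 3.6155 = 173.54 W
Step 4: m_dot = Q_total / (cp * dT) = 173.54 / (4186 * 16.21) = 0.002558 kg/s

0.002558 kg/s


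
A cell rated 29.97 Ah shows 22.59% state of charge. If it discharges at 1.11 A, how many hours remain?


Step 1: remaining = SOC/100 * C_total = 22.59/100 * 29.97 = 6.7702 Ah
Step 2: t = remaining / I = 6.7702 / 1.11 = 6.099 hr

6.099 hr


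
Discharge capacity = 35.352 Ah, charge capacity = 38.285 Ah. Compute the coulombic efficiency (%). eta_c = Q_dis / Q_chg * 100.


Coulombic efficiency = 35.352/38.285 * 100% = 92.34%

92.34%


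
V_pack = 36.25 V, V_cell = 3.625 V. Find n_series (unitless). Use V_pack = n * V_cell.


n = V_pack / V_cell = 36.25 / 3.625 = 10

10


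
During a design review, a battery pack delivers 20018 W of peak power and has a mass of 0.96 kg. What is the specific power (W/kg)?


SP = P / m = 20018 / 0.96 = 20850 W/kg

20850 W/kg


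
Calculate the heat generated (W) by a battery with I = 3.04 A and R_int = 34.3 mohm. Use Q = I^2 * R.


Convert: R = 34.3 mohm = 0.0343 ohm
Q = I^2 * R = 3.04^2 * 0.0343 = 0.3170 W

0.3170 W


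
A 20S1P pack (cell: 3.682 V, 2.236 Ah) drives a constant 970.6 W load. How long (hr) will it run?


Step 1: E_pack = Ns * V_cell * Np * C_cell = 20 * 3.682 * 1 * 2.236 = 164.66 Wh
Step 2: t = E_pack / P = 164.66 / 970.6 = 0.1696 hr

0.1696 hr


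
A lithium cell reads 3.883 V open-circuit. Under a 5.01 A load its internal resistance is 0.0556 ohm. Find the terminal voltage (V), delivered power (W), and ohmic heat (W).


Step 1: V_terminal = OCV - I*R = 3.883 - 5.01 * 0.0556 = 3.6044 V
Step 2: P_out = V_terminal * I = 3.6044 * 5.01 = 18.06 W
Step 3: Q = I^2 * R = 5.01^2 * 0.0556 = 1.396 W

V=3.6044 V, P=18.06 W, Q=1.396 W


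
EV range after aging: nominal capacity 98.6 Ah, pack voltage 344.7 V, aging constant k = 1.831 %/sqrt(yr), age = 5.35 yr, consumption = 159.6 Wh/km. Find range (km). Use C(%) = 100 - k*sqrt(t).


Step 1: capacity retention = 100 - 1.831 * sqrt(5.35) = 100 - 1.831 * 2.313 = 95.765%
Step 2: C_now = 98.6 * 95.765/100 = 94.424 Ah
Step 3: E_pack = V * C_now = 344.7 * 94.424 = 32548 Wh
Step 4: range = E_pack / consumption = 32548 / 159.6 = 203.9 km

203.9 km


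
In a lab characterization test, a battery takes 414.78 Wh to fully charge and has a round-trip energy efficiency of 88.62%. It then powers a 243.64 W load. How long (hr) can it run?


Step 1: E_discharge = eta/100 * E_charge = 88.62/100 * 414.78 = 367.58 Wh
Step 2: t = E_discharge / P = 367.58 / 243.64 = 1.509 hr

1.509 hr


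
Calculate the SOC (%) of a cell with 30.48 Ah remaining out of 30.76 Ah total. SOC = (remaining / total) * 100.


SOC% = 30.48 / 30.76 * 100 = 99.09%

99.09%


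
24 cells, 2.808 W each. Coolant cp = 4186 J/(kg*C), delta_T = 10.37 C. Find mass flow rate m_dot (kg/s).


Step 1: Total heat Q = 24 * 2.808 W = 67.392 W
Step 2: denom = cp * dT = 4186 * 10.37 = 43409
Step 3: m_dot = 67.392 / 43409 = 0.001552 kg/s

0.001552 kg/s


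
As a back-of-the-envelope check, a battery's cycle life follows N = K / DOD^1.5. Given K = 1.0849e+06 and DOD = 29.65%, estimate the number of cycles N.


Step 1: DOD^1.5 = 29.65^1.5 = 161.45
Step 2: N = 1.0849e+06 / 161.45 = 6720 cycles

6720 cycles


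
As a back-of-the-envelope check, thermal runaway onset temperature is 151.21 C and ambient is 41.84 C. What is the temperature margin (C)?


margin = T_onset - T_ambient = 151.21 - 41.84 = 109.37 C

109.37 C


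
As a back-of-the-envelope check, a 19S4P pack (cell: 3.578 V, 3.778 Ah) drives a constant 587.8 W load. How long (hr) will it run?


Step 1: E_pack = Ns * V_cell * Np * C_cell = 19 * 3.578 * 4 * 3.778 = 1027.3 Wh
Step 2: t = E_pack / P = 1027.3 / 587.8 = 1.748 hr

1.748 hr


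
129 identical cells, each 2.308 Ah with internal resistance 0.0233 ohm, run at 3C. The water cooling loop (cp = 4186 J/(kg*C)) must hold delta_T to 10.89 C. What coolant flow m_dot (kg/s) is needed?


Step 1: I = 3 * 2.308 = 6.924 A
Step 2: Q_cell = I^2 * R = 6.924^2 * 0.0233 = 1.117 W
Step 3: Q_total = 129 * 1.117 = 144.09 W
Step 4: m_dot = Q_total / (cp * dT) = 144.09 / (4186 * 10.89) = 0.003161 kg/s

0.003161 kg/s


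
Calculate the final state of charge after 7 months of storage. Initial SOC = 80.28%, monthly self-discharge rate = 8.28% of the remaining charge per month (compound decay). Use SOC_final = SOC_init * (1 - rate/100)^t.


Monthly retention factor = 1 - 8.28/100 = 0.9172
Over 7 months: factor^7 = 0.54607
SOC_final = 80.28 * 0.54607 = 43.84%

43.84%


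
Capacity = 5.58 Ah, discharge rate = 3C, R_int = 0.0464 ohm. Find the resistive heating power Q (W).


Step 1: I = C_rate * capacity = 3 * 5.58 = 16.74 A
Step 2: Q = I^2 * R = 16.74^2 * 0.0464 = 280.23 * 0.0464 = 13.00 W

13.00 W


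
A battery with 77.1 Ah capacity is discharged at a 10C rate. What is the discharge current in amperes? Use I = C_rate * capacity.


I = C_rate * capacity = 10 * 77.1 = 771 A

771 A


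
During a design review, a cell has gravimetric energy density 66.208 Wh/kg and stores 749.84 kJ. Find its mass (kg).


Convert: E = 749.84 kJ = 208.29 Wh
m = E / ED = 208.29 / 66.208 = 3.146 kg

3.146 kg


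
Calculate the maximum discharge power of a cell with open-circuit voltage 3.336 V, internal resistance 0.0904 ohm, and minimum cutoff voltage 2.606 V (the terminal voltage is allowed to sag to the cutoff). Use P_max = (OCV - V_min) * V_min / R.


dV = OCV - V_min = 0.73 V (so I_max = dV / R)
P_max = dV * V_min / R = 0.73 * 2.606 / 0.0904 = 21.04 W

21.04 W


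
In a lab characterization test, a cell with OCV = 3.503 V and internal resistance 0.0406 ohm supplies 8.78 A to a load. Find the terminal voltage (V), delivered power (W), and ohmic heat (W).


Step 1: V_terminal = OCV - I*R = 3.503 - 8.78 * 0.0406 = 3.1465 V
Step 2: P_out = V_terminal * I = 3.1465 * 8.78 = 27.63 W
Step 3: Q = I^2 * R = 8.78^2 * 0.0406 = 3.130 W

V=3.1465 V, P=27.63 W, Q=3.130 W


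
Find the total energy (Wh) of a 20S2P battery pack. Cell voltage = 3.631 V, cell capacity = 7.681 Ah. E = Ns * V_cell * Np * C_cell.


V_pack = 20 * 3.631 = 72.62 V
C_pack = 2 * 7.681 = 15.362 Ah
E = V_pack * C_pack = 72.62 * 15.362 = 1116 Wh

1116 Wh


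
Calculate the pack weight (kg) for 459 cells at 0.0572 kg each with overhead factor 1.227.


Cell mass sum = 459 * 0.0572 = 26.255 kg
With overhead 1.227: m_pack = 26.255 * 1.227 = 32.21 kg

32.21 kg


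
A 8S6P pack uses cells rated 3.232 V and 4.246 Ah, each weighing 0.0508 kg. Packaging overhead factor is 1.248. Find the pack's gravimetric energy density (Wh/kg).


Step 1: V_pack = 8 * 3.232 = 25.856 V
Step 2: C_pack = 6 * 4.246 = 25.476 Ah
Step 3: E_pack = V_pack * C_pack = 25.856 * 25.476 = 658.71 Wh
Step 4: m_pack = 8 * 6 * 0.0508 * 1.248 = 3.0431 kg
Step 5: ED = E_pack / m_pack = 658.71 / 3.0431 = 216.5 Wh/kg

216.5 Wh/kg


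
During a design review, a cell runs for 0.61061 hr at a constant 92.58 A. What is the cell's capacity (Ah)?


C = I * t = 92.58 * 0.61061 = 56.53 Ah

56.53 Ah


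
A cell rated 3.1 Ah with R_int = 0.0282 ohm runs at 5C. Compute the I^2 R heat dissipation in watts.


Step 1: I = C_rate * capacity = 5 * 3.1 = 15.5 A
Step 2: Q = I^2 * R = 15.5^2 * 0.0282 = 240.25 * 0.0282 = 6.775 W

6.775 W


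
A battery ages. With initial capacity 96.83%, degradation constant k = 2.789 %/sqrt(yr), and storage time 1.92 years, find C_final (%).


sqrt(t) = sqrt(1.92) = 1.3856
C_final = 96.83 - 2.789 * 1.3856 = 92.97%

92.97%


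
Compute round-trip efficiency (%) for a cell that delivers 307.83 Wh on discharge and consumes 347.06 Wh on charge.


Round-trip efficiency = 307.83/347.06 * 100% = 88.70%

88.70%


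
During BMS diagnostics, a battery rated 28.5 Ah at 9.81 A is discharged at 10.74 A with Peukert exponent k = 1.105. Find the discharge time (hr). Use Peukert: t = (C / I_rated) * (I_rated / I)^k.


t_rated = C / I_rated = 28.5 / 9.81 = 2.9052 hr
(I_rated/I)^k = (0.91341)^1.105 = 0.90476
t = t_rated * (I_rated/I)^k = 2.9052 * 0.90476 = 2.629 hr

2.629 hr


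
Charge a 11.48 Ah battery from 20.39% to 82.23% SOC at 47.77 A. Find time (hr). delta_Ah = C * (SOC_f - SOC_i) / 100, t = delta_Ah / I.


delta_Ah = 11.48 * (82.23 - 20.39) / 100 = 7.0992 Ah
t = delta_Ah / I = 7.0992 / 47.77 = 0.1486 hr

0.1486 hr


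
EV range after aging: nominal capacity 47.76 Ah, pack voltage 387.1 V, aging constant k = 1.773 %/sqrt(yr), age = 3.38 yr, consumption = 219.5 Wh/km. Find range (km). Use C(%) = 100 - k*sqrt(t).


Step 1: capacity retention = 100 - 1.773 * sqrt(3.38) = 100 - 1.773 * 1.8385 = 96.74%
Step 2: C_now = 47.76 * 96.74/100 = 46.203 Ah
Step 3: E_pack = V * C_now = 387.1 * 46.203 = 17885 Wh
Step 4: range = E_pack / consumption = 17885 / 219.5 = 81.48 km

81.48 km


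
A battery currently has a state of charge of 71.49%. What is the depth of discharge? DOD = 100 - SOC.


Complement of SOC: DOD = 100% - 71.49% = 28.51%

28.51%


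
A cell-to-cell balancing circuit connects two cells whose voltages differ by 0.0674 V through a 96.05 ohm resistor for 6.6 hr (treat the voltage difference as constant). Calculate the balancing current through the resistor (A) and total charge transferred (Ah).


I_bal = dV / R = 0.0674 / 96.05 = 7.0172e-04 A
Q = I_bal * t = 7.0172e-04 * 6.6 = 0.004631 Ah

I=7.0172e-04 A, Q=0.004631 Ah


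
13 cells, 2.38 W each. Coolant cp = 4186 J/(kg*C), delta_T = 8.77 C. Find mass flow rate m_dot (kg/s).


Step 1: Total heat Q = 13 * 2.38 W = 30.94 W
Step 2: denom = cp * dT = 4186 * 8.77 = 36711
Step 3: m_dot = 30.94 / 36711 = 8.428e-04 kg/s

8.428e-04 kg/s


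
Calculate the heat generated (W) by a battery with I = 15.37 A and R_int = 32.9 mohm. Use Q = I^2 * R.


Convert: R = 32.9 mohm = 0.0329 ohm
I^2 = 236.24
Q = 236.24 * 0.0329 = 7.772 W

7.772 W


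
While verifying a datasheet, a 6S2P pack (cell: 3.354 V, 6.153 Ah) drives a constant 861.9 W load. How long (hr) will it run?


Step 1: E_pack = Ns * V_cell * Np * C_cell = 6 * 3.354 * 2 * 6.153 = 247.65 Wh
Step 2: t = E_pack / P = 247.65 / 861.9 = 0.2873 hr

0.2873 hr


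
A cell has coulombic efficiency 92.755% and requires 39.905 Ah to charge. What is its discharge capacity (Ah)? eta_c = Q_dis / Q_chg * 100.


Q_dis = eta/100 * Q_chg = 92.755/100 * 39.905 = 37.01 Ah

37.01 Ah


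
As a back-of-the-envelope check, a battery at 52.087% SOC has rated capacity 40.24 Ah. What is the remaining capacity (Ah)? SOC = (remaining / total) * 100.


remaining = SOC / 100 * total = 52.087 / 100 * 40.24 = 20.96 Ah

20.96 Ah


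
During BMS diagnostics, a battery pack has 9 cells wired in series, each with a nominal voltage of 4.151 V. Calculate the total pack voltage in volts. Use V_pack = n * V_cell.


Series voltages add: 9 * 4.151 V = 37.359 V

37.359 V


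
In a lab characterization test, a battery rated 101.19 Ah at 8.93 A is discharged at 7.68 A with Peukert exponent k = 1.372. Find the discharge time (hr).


t_rated = C / I_rated = 101.19 / 8.93 = 11.331 hr
(I_rated/I)^k = (1.1628)^1.372 = 1.2299
t = t_rated * (I_rated/I)^k = 11.331 * 1.2299 = 13.94 hr

13.94 hr


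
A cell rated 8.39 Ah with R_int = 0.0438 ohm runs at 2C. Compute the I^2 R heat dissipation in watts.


Step 1: I = C_rate * capacity = 2 * 8.39 = 16.78 A
Step 2: Q = I^2 * R = 16.78^2 * 0.0438 = 281.57 * 0.0438 = 12.33 W

12.33 W


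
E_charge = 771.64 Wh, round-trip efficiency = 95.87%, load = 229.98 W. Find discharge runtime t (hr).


Step 1: E_discharge = eta/100 * E_charge = 95.87/100 * 771.64 = 739.77 Wh
Step 2: t = E_discharge / P = 739.77 / 229.98 = 3.217 hr

3.217 hr


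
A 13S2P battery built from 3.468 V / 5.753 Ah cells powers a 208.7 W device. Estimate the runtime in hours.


Step 1: E_pack = Ns * V_cell * Np * C_cell = 13 * 3.468 * 2 * 5.753 = 518.74 Wh
Step 2: t = E_pack / P = 518.74 / 208.7 = 2.486 hr

2.486 hr


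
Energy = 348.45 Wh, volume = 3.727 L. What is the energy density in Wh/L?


ED = E / V = 348.45 / 3.727 = 93.49 Wh/L

93.49 Wh/L


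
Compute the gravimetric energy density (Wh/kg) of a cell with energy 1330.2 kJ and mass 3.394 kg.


Convert: E = 1330.2 kJ = 369.5 Wh
ED = E / m = 369.5 / 3.394 = 108.9 Wh/kg

108.9 Wh/kg


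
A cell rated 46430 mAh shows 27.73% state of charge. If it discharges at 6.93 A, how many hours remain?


Convert: C_total = 46430 mAh = 46.43 Ah
Step 1: remaining = SOC/100 * C_total = 27.73/100 * 46.43 = 12.875 Ah
Step 2: t = remaining / I = 12.875 / 6.93 = 1.858 hr

1.858 hr


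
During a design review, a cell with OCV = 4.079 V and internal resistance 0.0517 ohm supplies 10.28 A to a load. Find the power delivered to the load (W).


Step 1: V_terminal = OCV - I*R = 4.079 - 10.28 * 0.0517 = 3.5475 V
Step 2: P_out = V_terminal * I = 3.5475 * 10.28 = 36.47 W

36.47 W


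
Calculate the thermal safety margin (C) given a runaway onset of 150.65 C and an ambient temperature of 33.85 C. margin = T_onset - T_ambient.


margin = T_onset - T_ambient = 150.65 - 33.85 = 116.8 C

116.8 C


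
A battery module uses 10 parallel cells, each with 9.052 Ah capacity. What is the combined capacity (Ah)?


C_total = 10 * 9.052 = 90.52 Ah

90.52 Ah


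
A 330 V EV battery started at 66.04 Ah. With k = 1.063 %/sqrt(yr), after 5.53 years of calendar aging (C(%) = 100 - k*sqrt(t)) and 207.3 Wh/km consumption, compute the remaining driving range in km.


Step 1: capacity retention = 100 - 1.063 * sqrt(5.53) = 100 - 1.063 * 2.3516 = 97.5%
Step 2: C_now = 66.04 * 97.5/100 = 64.389 Ah
Step 3: E_pack = V * C_now = 330 * 64.389 = 21248 Wh
Step 4: range = E_pack / consumption = 21248 / 207.3 = 102.5 km

102.5 km


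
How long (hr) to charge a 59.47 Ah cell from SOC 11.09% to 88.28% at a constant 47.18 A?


Step 1: dSOC = 88.28% - 11.09% = 77.19%
Step 2: delta_Ah = 59.47 * 77.19 / 100 = 45.905 Ah
Step 3: t = 45.905 / 47.18 = 0.9730 hr

0.9730 hr


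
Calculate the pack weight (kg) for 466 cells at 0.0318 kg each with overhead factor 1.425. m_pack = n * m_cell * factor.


m_pack = n * m_cell * overhead = 466 * 0.0318 * 1.425 = 21.12 kg

21.12 kg


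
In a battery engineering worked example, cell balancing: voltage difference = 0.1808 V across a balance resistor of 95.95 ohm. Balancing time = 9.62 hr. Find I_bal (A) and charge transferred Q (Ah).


I_bal = dV / R = 0.1808 / 95.95 = 0.0018843 A
Q = I_bal * t = 0.0018843 * 9.62 = 0.01813 Ah

I=0.0018843 A, Q=0.01813 Ah


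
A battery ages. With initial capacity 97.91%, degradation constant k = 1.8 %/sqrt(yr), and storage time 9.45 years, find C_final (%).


sqrt(t) = sqrt(9.45) = 3.0741
C_final = 97.91 - 1.8 * 3.0741 = 92.38%

92.38%


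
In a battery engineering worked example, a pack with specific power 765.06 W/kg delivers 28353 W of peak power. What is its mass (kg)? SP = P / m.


m = P / SP = 28353 / 765.06 = 37.06 kg

37.06 kg


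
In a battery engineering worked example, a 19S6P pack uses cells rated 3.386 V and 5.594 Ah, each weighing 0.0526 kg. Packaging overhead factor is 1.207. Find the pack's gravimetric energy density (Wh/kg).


Step 1: V_pack = 19 * 3.386 = 64.334 V
Step 2: C_pack = 6 * 5.594 = 33.564 Ah
Step 3: E_pack = V_pack * C_pack = 64.334 * 33.564 = 2159.3 Wh
Step 4: m_pack = 19 * 6 * 0.0526 * 1.207 = 7.2377 kg
Step 5: ED = E_pack / m_pack = 2159.3 / 7.2377 = 298.3 Wh/kg

298.3 Wh/kg


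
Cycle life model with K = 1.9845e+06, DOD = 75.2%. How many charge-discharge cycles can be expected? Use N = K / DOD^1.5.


DOD^1.5 = 652.12
N = K / DOD^1.5 = 1.9845e+06 / 652.12 = 3043

3043 cycles


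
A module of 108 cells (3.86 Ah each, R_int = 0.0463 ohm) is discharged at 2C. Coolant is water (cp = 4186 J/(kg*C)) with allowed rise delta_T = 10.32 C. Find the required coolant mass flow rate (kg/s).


Step 1: I = 2 * 3.86 = 7.72 A
Step 2: Q_cell = I^2 * R = 7.72^2 * 0.0463 = 2.7594 W
Step 3: Q_total = 108 * 2.7594 = 298.02 W
Step 4: m_dot = Q_total / (cp * dT) = 298.02 / (4186 * 10.32) = 0.006899 kg/s

0.006899 kg/s


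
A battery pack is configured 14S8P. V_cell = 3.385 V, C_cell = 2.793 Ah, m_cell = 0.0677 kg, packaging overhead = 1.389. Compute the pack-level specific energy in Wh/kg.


Step 1: V_pack = 14 * 3.385 = 47.39 V
Step 2: C_pack = 8 * 2.793 = 22.344 Ah
Step 3: E_pack = V_pack * C_pack = 47.39 * 22.344 = 1058.9 Wh
Step 4: m_pack = 14 * 8 * 0.0677 * 1.389 = 10.532 kg
Step 5: ED = E_pack / m_pack = 1058.9 / 10.532 = 100.5 Wh/kg

100.5 Wh/kg


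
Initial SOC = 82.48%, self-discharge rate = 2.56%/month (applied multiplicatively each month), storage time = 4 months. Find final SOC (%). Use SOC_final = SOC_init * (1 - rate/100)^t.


Monthly retention factor = 1 - 2.56/100 = 0.9744
Over 4 months: factor^4 = 0.90147
SOC_final = 82.48 * 0.90147 = 74.35%

74.35%


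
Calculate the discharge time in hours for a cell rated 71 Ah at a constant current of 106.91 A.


Runtime = 71 Ah / 106.91 A = 0.6641 hr

0.6641 hr


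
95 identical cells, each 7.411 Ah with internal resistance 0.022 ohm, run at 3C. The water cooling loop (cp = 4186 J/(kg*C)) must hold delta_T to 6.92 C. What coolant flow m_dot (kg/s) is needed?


Step 1: I = 3 * 7.411 = 22.233 A
Step 2: Q_cell = I^2 * R = 22.233^2 * 0.022 = 10.875 W
Step 3: Q_total = 95 * 10.875 = 1033.1 W
Step 4: m_dot = Q_total / (cp * dT) = 1033.1 / (4186 * 6.92) = 0.03566 kg/s

0.03566 kg/s


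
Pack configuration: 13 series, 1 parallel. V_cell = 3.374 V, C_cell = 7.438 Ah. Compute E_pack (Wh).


E = Ns * Vcell * Np * Ccell = 13 * 3.374 * 1 * 7.438 = 326.2 Wh

326.2 Wh


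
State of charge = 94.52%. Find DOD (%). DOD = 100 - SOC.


Complement of SOC: DOD = 100% - 94.52% = 5.48%

5.48%


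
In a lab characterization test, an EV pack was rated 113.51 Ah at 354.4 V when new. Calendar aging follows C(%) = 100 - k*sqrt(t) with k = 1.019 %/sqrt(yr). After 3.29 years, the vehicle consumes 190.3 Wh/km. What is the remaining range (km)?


Step 1: capacity retention = 100 - 1.019 * sqrt(3.29) = 100 - 1.019 * 1.8138 = 98.152%
Step 2: C_now = 113.51 * 98.152/100 = 111.41 Ah
Step 3: E_pack = V * C_now = 354.4 * 111.41 = 39484 Wh
Step 4: range = E_pack / consumption = 39484 / 190.3 = 207.5 km

207.5 km


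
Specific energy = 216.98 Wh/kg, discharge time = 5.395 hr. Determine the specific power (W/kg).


P_specific = E / t = 216.98 / 5.395 = 40.22 W/kg

40.22 W/kg


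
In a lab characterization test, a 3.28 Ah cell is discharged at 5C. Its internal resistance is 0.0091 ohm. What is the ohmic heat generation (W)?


Step 1: I = C_rate * capacity = 5 * 3.28 = 16.4 A
Step 2: Q = I^2 * R = 16.4^2 * 0.0091 = 268.96 * 0.0091 = 2.448 W

2.448 W


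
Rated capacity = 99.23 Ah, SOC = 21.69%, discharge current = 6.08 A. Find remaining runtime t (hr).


Step 1: remaining = SOC/100 * C_total = 21.69/100 * 99.23 = 21.523 Ah
Step 2: t = remaining / I = 21.523 / 6.08 = 3.540 hr

3.540 hr


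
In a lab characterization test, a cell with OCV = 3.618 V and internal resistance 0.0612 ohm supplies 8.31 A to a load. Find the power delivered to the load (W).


Step 1: V_terminal = OCV - I*R = 3.618 - 8.31 * 0.0612 = 3.1094 V
Step 2: P_out = V_terminal * I = 3.1094 * 8.31 = 25.84 W

25.84 W


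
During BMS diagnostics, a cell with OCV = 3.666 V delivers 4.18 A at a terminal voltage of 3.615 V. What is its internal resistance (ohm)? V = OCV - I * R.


R = (OCV - V) / I = (3.666 - 3.615) / 4.18 = 0.01220 ohm

0.01220 ohm


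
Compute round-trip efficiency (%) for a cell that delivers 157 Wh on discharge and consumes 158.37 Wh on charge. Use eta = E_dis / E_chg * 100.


Round-trip efficiency = 157/158.37 * 100% = 99.13%

99.13%


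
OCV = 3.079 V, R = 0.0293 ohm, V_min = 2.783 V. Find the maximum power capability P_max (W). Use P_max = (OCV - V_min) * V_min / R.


P_max = (OCV - V_min) * V_min / R = (3.079 - 2.783) * 2.783 / 0.0293 = 0.296 * 2.783 / 0.0293 = 28.11 W

28.11 W


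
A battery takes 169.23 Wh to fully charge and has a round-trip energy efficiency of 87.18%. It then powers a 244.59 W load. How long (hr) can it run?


Step 1: E_discharge = eta/100 * E_charge = 87.18/100 * 169.23 = 147.53 Wh
Step 2: t = E_discharge / P = 147.53 / 244.59 = 0.6032 hr

0.6032 hr
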